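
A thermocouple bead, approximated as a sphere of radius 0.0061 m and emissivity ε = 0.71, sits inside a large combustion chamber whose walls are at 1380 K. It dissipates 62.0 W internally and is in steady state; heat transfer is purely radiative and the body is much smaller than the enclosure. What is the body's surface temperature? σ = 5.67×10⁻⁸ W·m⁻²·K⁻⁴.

T ≈ 1620 K

For a small grey body in a large enclosure, net radiated power = εσA(T⁴ − T_w⁴).
Steady state: P = εσA(T⁴ − T_w⁴) with A = 4πr² = 4.676×10⁻⁴ m².
T⁴ = P/(εσA) + T_w⁴ = 62.0/(0.71·5.67×10⁻⁸·4.676×10⁻⁴) + (1380)⁴
    = 3.294×10¹² + 3.627×10¹² = 6.920×10¹² K⁴.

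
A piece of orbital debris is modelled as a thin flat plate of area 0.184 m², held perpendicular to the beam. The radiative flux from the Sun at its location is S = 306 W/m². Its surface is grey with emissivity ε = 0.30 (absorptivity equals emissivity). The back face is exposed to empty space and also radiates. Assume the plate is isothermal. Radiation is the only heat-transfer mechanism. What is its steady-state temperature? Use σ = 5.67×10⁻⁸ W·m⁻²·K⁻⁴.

At equilibrium, absorbed power = emitted power.
Absorbing cross-section = A = 0.1840 m²; emitting surface = 2A = 0.3680 m² (ratio 2).
εS·A_cross = εσ·A_surf·T⁴  ⇒  T⁴ = S/(2σ)   (ε cancels).
T⁴ = 306/(2·5.67×10⁻⁸) = 2.698×10⁹ K⁴.
T = (2.698×10⁹)^(1/4).

T ≈ 228 K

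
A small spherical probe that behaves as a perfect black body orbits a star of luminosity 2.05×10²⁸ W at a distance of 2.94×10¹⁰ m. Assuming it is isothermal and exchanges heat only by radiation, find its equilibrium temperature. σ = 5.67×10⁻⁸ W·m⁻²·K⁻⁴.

First find the stellar flux at distance d: S = L/(4πd²) = 2.05×10²⁸/(4π·(2.94×10¹⁰)²) = 1.887×10⁶ W/m².
For an isothermal sphere, absorbed (1−a)S·πr² = emitted σ·4πr²·T⁴, so T⁴ = (1−a)S/(4σ).
T⁴ = 1.00·1.887×10⁶/(4·5.67×10⁻⁸) = 8.322×10¹² K⁴.

T ≈ 1700 K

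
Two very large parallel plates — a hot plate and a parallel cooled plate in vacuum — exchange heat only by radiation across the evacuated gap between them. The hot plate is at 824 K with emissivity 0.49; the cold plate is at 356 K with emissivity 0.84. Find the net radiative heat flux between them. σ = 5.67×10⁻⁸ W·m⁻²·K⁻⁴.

q ≈ 11300 W/m²

For two infinite grey parallel plates, q = σ(T₁⁴ − T₂⁴)/(1/ε₁ + 1/ε₂ − 1).
T₁⁴ − T₂⁴ = 4.610×10¹¹ − 1.606×10¹⁰ = 4.449×10¹¹ K⁴.
1/ε₁ + 1/ε₂ − 1 = 2.041 + 1.190 − 1 = 2.231.
q = 5.67×10⁻⁸ × 4.449×10¹¹ / 2.231.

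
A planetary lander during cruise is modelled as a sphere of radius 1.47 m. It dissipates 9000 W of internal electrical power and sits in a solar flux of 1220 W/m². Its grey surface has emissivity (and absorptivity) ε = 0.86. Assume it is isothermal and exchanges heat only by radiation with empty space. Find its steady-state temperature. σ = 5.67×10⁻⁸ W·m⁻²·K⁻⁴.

At steady state, absorbed solar power + internal power = radiated power.
Absorbed: α·S·A_cross = 0.86·1220·6.789 = 7123 W (cross-section πr²).
Total input = 7123 + 9000 = 16120 W.
Radiated: εσ·A_surf·T⁴ with A_surf = 4πr² = 27.15 m².
T⁴ = 16120/(0.86·5.67×10⁻⁸·27.15) = 1.218×10¹⁰ K⁴.

T ≈ 332 K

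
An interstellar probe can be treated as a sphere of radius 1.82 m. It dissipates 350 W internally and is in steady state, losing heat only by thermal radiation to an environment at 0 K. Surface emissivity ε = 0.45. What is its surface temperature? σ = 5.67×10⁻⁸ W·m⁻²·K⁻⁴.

T ≈ 135 K

Steady state: internal power = radiated power, P = εσA T⁴.
Radiating area A = 4πr² = 41.62 m².
T⁴ = P/(εσA) = 350/(0.45·5.67×10⁻⁸·41.62) = 3.295×10⁸ K⁴.
T = (3.295×10⁸)^(1/4).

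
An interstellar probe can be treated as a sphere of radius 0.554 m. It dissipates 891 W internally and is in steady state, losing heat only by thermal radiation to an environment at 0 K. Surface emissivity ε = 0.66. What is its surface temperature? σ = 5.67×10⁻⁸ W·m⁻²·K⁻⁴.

T ≈ 280 K

Steady state: internal power = radiated power, P = εσA T⁴.
Radiating area A = 4πr² = 3.857 m².
T⁴ = P/(εσA) = 891/(0.66·5.67×10⁻⁸·3.857) = 6.173×10⁹ K⁴.
T = (6.173×10⁹)^(1/4).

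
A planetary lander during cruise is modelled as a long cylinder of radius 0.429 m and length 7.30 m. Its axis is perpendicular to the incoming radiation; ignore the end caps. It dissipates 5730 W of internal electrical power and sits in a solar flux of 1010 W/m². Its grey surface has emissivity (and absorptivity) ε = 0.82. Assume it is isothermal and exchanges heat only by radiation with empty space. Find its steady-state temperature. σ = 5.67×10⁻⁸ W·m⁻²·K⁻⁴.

At steady state, absorbed solar power + internal power = radiated power.
Absorbed: α·S·A_cross = 0.82·1010·6.263 = 5187 W (cross-section 2rL).
Total input = 5187 + 5730 = 10920 W.
Radiated: εσ·A_surf·T⁴ with A_surf = 2πrL = 19.68 m².
T⁴ = 10920/(0.82·5.67×10⁻⁸·19.68) = 1.193×10¹⁰ K⁴.

T ≈ 331 K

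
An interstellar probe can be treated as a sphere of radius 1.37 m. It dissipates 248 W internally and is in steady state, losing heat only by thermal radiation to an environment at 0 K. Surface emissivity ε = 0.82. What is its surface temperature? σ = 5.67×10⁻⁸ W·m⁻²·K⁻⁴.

Steady state: internal power = radiated power, P = εσA T⁴.
Radiating area A = 4πr² = 23.59 m².
T⁴ = P/(εσA) = 248/(0.82·5.67×10⁻⁸·23.59) = 2.262×10⁸ K⁴.
T = (2.262×10⁸)^(1/4).

T ≈ 123 K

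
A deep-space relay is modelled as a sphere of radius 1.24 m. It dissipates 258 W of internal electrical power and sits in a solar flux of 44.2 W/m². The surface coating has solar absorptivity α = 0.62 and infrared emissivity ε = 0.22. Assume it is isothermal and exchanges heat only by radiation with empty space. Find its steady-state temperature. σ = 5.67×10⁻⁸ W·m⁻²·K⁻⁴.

At steady state, absorbed solar power + internal power = radiated power.
Absorbed: α·S·A_cross = 0.62·44.2·4.831 = 132.4 W (cross-section πr²).
Total input = 132.4 + 258 = 390.4 W.
Radiated: εσ·A_surf·T⁴ with A_surf = 4πr² = 19.32 m².
T⁴ = 390.4/(0.22·5.67×10⁻⁸·19.32) = 1.620×10⁹ K⁴.

T ≈ 201 K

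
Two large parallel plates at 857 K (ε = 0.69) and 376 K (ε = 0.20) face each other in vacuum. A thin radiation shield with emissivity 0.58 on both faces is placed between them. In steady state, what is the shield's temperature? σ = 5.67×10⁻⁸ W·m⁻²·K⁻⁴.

In steady state the net flux on the hot side equals that on the cold side.
σ(T₁⁴−T_s⁴)/D₁ = σ(T_s⁴−T₂⁴)/D₂, with D₁ = 1/ε₁+1/ε_s−1 = 2.173, D₂ = 1/ε_s+1/ε₂−1 = 5.724.
Solve for T_s⁴: T_s⁴ = (D₂·T₁⁴ + D₁·T₂⁴)/(D₁+D₂) = 3.965×10¹¹ K⁴.

T_s ≈ 794 K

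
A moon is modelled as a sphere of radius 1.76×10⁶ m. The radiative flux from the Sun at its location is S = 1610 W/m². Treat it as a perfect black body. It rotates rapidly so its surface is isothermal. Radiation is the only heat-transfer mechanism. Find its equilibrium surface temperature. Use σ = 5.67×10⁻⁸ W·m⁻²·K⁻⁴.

At equilibrium, absorbed power = emitted power.
Absorbing cross-section = πr² = 9.731×10¹² m²; emitting surface = 4πr² = 3.893×10¹³ m² (ratio 4).
S·A_cross = εσ·A_surf·T⁴  ⇒  T⁴ = S/(4σ).
T⁴ = 1.00·1610/(4·5.67×10⁻⁸) = 7.099×10⁹ K⁴.
T = (7.099×10⁹)^(1/4).

T ≈ 290 K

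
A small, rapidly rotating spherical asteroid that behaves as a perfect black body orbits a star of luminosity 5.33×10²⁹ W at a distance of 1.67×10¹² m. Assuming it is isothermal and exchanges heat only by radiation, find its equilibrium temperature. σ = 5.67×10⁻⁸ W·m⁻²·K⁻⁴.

First find the stellar flux at distance d: S = L/(4πd²) = 5.33×10²⁹/(4π·(1.67×10¹²)²) = 15210 W/m².
For an isothermal sphere, absorbed (1−a)S·πr² = emitted σ·4πr²·T⁴, so T⁴ = (1−a)S/(4σ).
T⁴ = 1.00·15210/(4·5.67×10⁻⁸) = 6.706×10¹⁰ K⁴.

T ≈ 509 K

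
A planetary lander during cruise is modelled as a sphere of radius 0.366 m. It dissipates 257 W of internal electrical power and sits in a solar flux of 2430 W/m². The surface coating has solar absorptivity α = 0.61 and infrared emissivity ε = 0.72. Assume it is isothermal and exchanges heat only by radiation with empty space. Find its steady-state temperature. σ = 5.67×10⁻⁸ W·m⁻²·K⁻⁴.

At steady state, absorbed solar power + internal power = radiated power.
Absorbed: α·S·A_cross = 0.61·2430·0.4208 = 623.8 W (cross-section πr²).
Total input = 623.8 + 257 = 880.8 W.
Radiated: εσ·A_surf·T⁴ with A_surf = 4πr² = 1.683 m².
T⁴ = 880.8/(0.72·5.67×10⁻⁸·1.683) = 1.282×10¹⁰ K⁴.

T ≈ 336 K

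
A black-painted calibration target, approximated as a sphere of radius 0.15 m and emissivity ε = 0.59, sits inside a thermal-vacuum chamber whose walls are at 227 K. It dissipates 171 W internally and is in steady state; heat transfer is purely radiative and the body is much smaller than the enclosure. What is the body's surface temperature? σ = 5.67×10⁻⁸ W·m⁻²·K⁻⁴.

T ≈ 379 K

For a small grey body in a large enclosure, net radiated power = εσA(T⁴ − T_w⁴).
Steady state: P = εσA(T⁴ − T_w⁴) with A = 4πr² = 0.2827 m².
T⁴ = P/(εσA) + T_w⁴ = 171/(0.59·5.67×10⁻⁸·0.2827) + (227)⁴
    = 1.808×10¹⁰ + 2.655×10⁹ = 2.073×10¹⁰ K⁴.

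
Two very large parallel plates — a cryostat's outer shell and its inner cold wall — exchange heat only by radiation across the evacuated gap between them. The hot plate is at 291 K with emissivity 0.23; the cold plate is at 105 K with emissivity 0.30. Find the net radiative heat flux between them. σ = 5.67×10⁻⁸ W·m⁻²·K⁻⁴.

q ≈ 59.8 W/m²

For two infinite grey parallel plates, q = σ(T₁⁴ − T₂⁴)/(1/ε₁ + 1/ε₂ − 1).
T₁⁴ − T₂⁴ = 7.171×10⁹ − 1.216×10⁸ = 7.049×10⁹ K⁴.
1/ε₁ + 1/ε₂ − 1 = 4.348 + 3.333 − 1 = 6.681.
q = 5.67×10⁻⁸ × 7.049×10⁹ / 6.681.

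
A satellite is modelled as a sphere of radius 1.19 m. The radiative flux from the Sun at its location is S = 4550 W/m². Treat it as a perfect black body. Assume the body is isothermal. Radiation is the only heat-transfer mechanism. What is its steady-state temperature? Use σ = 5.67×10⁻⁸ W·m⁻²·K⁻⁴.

At equilibrium, absorbed power = emitted power.
Absorbing cross-section = πr² = 4.449 m²; emitting surface = 4πr² = 17.80 m² (ratio 4).
S·A_cross = εσ·A_surf·T⁴  ⇒  T⁴ = S/(4σ).
T⁴ = 1.00·4550/(4·5.67×10⁻⁸) = 2.006×10¹⁰ K⁴.
T = (2.006×10¹⁰)^(1/4).

T ≈ 376 K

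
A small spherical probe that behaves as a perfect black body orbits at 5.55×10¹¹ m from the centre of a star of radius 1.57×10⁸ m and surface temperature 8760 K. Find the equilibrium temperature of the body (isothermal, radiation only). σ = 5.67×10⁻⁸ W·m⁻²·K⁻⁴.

The star's surface emits σT_*⁴; at distance d the flux is S = σT_*⁴(R_*/d)².
S = 5.67×10⁻⁸·(8760)⁴·(1.57×10⁸/5.55×10¹¹)² = 26.72 W/m².
For an isothermal sphere T⁴ = (1−a)S/(4σ) = 1.178×10⁸ K⁴.

T ≈ 104 K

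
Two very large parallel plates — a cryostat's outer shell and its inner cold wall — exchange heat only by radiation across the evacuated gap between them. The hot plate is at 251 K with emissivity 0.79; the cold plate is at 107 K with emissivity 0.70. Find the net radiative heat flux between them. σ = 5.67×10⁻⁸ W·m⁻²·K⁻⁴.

For two infinite grey parallel plates, q = σ(T₁⁴ − T₂⁴)/(1/ε₁ + 1/ε₂ − 1).
T₁⁴ − T₂⁴ = 3.969×10⁹ − 1.311×10⁸ = 3.838×10⁹ K⁴.
1/ε₁ + 1/ε₂ − 1 = 1.266 + 1.429 − 1 = 1.694.
q = 5.67×10⁻⁸ × 3.838×10⁹ / 1.694.

q ≈ 128 W/m²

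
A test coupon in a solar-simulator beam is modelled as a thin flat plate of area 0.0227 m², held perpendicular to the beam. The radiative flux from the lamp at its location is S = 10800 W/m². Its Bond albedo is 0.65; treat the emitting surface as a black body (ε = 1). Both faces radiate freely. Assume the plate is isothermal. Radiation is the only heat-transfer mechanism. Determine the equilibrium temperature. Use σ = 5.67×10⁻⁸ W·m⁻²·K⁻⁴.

At equilibrium, absorbed power = emitted power.
Absorbing cross-section = A = 0.02270 m²; emitting surface = 2A = 0.04540 m² (ratio 2).
(1−a)S·A_cross = εσ·A_surf·T⁴  ⇒  T⁴ = (1−a)S/(2σ).
T⁴ = 0.350·10800/(2·5.67×10⁻⁸) = 3.333×10¹⁰ K⁴.
T = (3.333×10¹⁰)^(1/4).

T ≈ 427 K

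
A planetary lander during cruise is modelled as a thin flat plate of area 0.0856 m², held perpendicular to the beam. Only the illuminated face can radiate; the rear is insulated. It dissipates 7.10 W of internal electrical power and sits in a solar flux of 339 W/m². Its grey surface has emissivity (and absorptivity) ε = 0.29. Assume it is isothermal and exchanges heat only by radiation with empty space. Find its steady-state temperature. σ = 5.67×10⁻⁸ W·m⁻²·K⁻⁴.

At steady state, absorbed solar power + internal power = radiated power.
Absorbed: α·S·A_cross = 0.29·339·0.08560 = 8.415 W (cross-section A).
Total input = 8.415 + 7.10 = 15.52 W.
Radiated: εσ·A_surf·T⁴ with A_surf = A = 0.08560 m².
T⁴ = 15.52/(0.29·5.67×10⁻⁸·0.08560) = 1.102×10¹⁰ K⁴.

T ≈ 324 K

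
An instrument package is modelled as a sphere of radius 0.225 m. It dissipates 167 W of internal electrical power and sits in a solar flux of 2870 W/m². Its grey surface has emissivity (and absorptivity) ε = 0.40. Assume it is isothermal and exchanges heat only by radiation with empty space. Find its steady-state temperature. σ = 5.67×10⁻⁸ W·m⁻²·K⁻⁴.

At steady state, absorbed solar power + internal power = radiated power.
Absorbed: α·S·A_cross = 0.40·2870·0.1590 = 182.6 W (cross-section πr²).
Total input = 182.6 + 167 = 349.6 W.
Radiated: εσ·A_surf·T⁴ with A_surf = 4πr² = 0.6362 m².
T⁴ = 349.6/(0.40·5.67×10⁻⁸·0.6362) = 2.423×10¹⁰ K⁴.

T ≈ 395 K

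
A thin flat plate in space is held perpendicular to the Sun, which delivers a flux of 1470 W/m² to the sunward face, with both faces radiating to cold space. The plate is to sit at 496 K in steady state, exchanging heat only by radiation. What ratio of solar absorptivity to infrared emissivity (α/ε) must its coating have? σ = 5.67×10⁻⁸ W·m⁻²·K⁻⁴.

Balance: αS·A = εσ·2A·T⁴ ⇒ α/ε = 2σT⁴/S.
α/ε = 2·5.67×10⁻⁸·(496)⁴/1470 = 2·5.67×10⁻⁸·6.052×10¹⁰/1470.

α/ε ≈ 4.67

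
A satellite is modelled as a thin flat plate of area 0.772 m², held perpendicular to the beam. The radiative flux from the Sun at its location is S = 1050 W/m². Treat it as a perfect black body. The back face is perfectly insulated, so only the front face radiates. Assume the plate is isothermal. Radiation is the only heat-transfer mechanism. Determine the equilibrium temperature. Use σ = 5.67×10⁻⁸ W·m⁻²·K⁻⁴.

At equilibrium, absorbed power = emitted power.
Absorbing cross-section = A = 0.7720 m²; emitting surface = A = 0.7720 m² (ratio 1).
S·A_cross = εσ·A_surf·T⁴  ⇒  T⁴ = S/(1σ).
T⁴ = 1.00·1050/(1·5.67×10⁻⁸) = 1.852×10¹⁰ K⁴.
T = (1.852×10¹⁰)^(1/4).

T ≈ 369 K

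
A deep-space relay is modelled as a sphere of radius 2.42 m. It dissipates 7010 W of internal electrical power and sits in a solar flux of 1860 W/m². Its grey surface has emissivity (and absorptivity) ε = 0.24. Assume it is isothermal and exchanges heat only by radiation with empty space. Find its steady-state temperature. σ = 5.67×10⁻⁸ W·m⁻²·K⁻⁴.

T ≈ 351 K

At steady state, absorbed solar power + internal power = radiated power.
Absorbed: α·S·A_cross = 0.24·1860·18.40 = 8213 W (cross-section πr²).
Total input = 8213 + 7010 = 15220 W.
Radiated: εσ·A_surf·T⁴ with A_surf = 4πr² = 73.59 m².
T⁴ = 15220/(0.24·5.67×10⁻⁸·73.59) = 1.520×10¹⁰ K⁴.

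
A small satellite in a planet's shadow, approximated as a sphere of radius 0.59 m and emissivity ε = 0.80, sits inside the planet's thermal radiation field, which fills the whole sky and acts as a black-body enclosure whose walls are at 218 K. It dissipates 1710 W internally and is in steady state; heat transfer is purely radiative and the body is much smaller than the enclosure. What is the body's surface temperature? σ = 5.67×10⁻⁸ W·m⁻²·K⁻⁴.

T ≈ 323 K

For a small grey body in a large enclosure, net radiated power = εσA(T⁴ − T_w⁴).
Steady state: P = εσA(T⁴ − T_w⁴) with A = 4πr² = 4.374 m².
T⁴ = P/(εσA) + T_w⁴ = 1710/(0.80·5.67×10⁻⁸·4.374) + (218)⁴
    = 8.618×10⁹ + 2.259×10⁹ = 1.088×10¹⁰ K⁴.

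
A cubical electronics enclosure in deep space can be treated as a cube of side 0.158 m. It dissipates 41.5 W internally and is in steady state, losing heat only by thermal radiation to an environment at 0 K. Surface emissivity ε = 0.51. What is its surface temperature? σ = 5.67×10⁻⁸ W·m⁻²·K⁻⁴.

Steady state: internal power = radiated power, P = εσA T⁴.
Radiating area A = 6L² = 0.1498 m².
T⁴ = P/(εσA) = 41.5/(0.51·5.67×10⁻⁸·0.1498) = 9.581×10⁹ K⁴.
T = (9.581×10⁹)^(1/4).

T ≈ 313 K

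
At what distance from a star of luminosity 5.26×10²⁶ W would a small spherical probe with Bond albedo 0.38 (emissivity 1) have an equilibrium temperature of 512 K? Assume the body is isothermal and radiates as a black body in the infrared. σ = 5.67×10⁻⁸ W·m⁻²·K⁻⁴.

d ≈ 4.08×10¹⁰ m

For an isothermal black-emitting sphere, (1−a)S·πr² = σ·4πr²·T⁴ ⇒ S = 4σT⁴/(1−a).
S = 4·5.67×10⁻⁸·(512)⁴/0.620 = 25140 W/m².
Flux falls as S = L/(4πd²), so d = √(L/(4πS)) = √(5.26×10²⁶/(4π·25140)).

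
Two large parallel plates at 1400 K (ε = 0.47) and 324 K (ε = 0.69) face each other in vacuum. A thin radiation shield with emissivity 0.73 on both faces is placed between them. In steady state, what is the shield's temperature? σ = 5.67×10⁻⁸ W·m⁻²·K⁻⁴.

In steady state the net flux on the hot side equals that on the cold side.
σ(T₁⁴−T_s⁴)/D₁ = σ(T_s⁴−T₂⁴)/D₂, with D₁ = 1/ε₁+1/ε_s−1 = 2.498, D₂ = 1/ε_s+1/ε₂−1 = 1.819.
Solve for T_s⁴: T_s⁴ = (D₂·T₁⁴ + D₁·T₂⁴)/(D₁+D₂) = 1.625×10¹² K⁴.

T_s ≈ 1130 K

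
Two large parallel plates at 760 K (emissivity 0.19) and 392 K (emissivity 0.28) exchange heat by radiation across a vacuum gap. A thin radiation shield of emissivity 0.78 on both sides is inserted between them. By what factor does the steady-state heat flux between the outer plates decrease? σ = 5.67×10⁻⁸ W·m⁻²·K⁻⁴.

factor ≈ 1.20

Without shield: q₀ = σΔ(T⁴)/(1/ε₁+1/ε₂−1) with denominator 7.835.
With shield the two gaps are in series; the resistances add: (1/ε₁+1/ε_s−1)+(1/ε_s+1/ε₂−1) = 5.545+3.853 = 9.399.
Heat-flux ratio q₀/q = 9.399/7.835.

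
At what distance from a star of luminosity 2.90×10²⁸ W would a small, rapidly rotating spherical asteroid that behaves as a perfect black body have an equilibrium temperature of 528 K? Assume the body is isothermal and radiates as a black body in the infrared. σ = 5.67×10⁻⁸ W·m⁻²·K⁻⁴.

d ≈ 3.62×10¹¹ m

For an isothermal black-emitting sphere, (1−a)S·πr² = σ·4πr²·T⁴ ⇒ S = 4σT⁴/(1−a).
S = 4·5.67×10⁻⁸·(528)⁴/1.00 = 17630 W/m².
Flux falls as S = L/(4πd²), so d = √(L/(4πS)) = √(2.90×10²⁸/(4π·17630)).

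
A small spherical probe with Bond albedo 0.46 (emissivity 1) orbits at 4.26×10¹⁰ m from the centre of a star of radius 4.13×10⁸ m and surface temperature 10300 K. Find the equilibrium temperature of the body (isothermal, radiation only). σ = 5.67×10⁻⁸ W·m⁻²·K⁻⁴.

The star's surface emits σT_*⁴; at distance d the flux is S = σT_*⁴(R_*/d)².
S = 5.67×10⁻⁸·(10300)⁴·(4.13×10⁸/4.26×10¹⁰)² = 59980 W/m².
For an isothermal sphere T⁴ = (1−a)S/(4σ) = 1.428×10¹¹ K⁴.

T ≈ 615 K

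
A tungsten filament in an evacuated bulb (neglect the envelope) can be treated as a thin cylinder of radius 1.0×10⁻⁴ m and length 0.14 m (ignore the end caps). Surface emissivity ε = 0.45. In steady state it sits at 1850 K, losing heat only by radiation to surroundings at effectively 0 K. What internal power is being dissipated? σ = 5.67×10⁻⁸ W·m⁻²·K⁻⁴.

Steady state: P = εσA T⁴.
A = 2πrL = 8.796×10⁻⁵ m²; T⁴ = (1850)⁴ = 1.171×10¹³ K⁴.
P = 0.45 × 5.67×10⁻⁸ × 8.796×10⁻⁵ × 1.171×10¹³.

P ≈ 26.3 W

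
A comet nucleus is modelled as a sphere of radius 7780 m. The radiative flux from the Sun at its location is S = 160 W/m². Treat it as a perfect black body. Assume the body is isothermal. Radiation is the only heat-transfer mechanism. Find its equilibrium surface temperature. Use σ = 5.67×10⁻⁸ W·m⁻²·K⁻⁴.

T ≈ 163 K

At equilibrium, absorbed power = emitted power.
Absorbing cross-section = πr² = 1.902×10⁸ m²; emitting surface = 4πr² = 7.606×10⁸ m² (ratio 4).
S·A_cross = εσ·A_surf·T⁴  ⇒  T⁴ = S/(4σ).
T⁴ = 1.00·160/(4·5.67×10⁻⁸) = 7.055×10⁸ K⁴.
T = (7.055×10⁸)^(1/4).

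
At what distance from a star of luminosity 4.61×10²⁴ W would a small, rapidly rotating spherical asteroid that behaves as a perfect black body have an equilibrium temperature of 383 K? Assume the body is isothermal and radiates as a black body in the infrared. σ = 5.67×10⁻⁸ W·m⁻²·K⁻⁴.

d ≈ 8.67×10⁹ m

For an isothermal black-emitting sphere, (1−a)S·πr² = σ·4πr²·T⁴ ⇒ S = 4σT⁴/(1−a).
S = 4·5.67×10⁻⁸·(383)⁴/1.00 = 4880 W/m².
Flux falls as S = L/(4πd²), so d = √(L/(4πS)) = √(4.61×10²⁴/(4π·4880)).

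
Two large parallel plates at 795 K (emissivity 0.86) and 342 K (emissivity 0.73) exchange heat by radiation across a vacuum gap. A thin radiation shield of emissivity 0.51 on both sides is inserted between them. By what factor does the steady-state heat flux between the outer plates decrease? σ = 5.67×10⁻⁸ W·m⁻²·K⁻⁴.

factor ≈ 2.91

Without shield: q₀ = σΔ(T⁴)/(1/ε₁+1/ε₂−1) with denominator 1.533.
With shield the two gaps are in series; the resistances add: (1/ε₁+1/ε_s−1)+(1/ε_s+1/ε₂−1) = 2.124+2.331 = 4.454.
Heat-flux ratio q₀/q = 4.454/1.533.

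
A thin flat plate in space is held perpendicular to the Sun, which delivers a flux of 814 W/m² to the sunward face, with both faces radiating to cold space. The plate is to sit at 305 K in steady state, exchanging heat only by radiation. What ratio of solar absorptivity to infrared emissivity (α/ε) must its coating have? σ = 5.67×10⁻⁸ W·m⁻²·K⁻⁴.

α/ε ≈ 1.21

Balance: αS·A = εσ·2A·T⁴ ⇒ α/ε = 2σT⁴/S.
α/ε = 2·5.67×10⁻⁸·(305)⁴/814 = 2·5.67×10⁻⁸·8.654×10⁹/814.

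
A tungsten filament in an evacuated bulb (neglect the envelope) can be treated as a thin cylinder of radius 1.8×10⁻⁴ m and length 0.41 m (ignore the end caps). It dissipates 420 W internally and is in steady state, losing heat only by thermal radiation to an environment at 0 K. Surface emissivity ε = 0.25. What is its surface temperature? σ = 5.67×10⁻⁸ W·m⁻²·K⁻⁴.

Steady state: internal power = radiated power, P = εσA T⁴.
Radiating area A = 2πrL = 4.637×10⁻⁴ m².
T⁴ = P/(εσA) = 420/(0.25·5.67×10⁻⁸·4.637×10⁻⁴) = 6.390×10¹³ K⁴.
T = (6.390×10¹³)^(1/4).

T ≈ 2830 K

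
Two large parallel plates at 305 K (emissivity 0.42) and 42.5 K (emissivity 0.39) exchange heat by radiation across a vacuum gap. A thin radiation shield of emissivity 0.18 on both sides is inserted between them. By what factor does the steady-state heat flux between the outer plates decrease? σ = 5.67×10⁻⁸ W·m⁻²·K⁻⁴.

factor ≈ 3.56

Without shield: q₀ = σΔ(T⁴)/(1/ε₁+1/ε₂−1) with denominator 3.945.
With shield the two gaps are in series; the resistances add: (1/ε₁+1/ε_s−1)+(1/ε_s+1/ε₂−1) = 6.937+7.120 = 14.06.
Heat-flux ratio q₀/q = 14.06/3.945.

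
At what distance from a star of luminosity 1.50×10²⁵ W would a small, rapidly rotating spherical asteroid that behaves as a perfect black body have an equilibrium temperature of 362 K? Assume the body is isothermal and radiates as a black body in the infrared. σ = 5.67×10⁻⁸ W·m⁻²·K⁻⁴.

d ≈ 1.75×10¹⁰ m

For an isothermal black-emitting sphere, (1−a)S·πr² = σ·4πr²·T⁴ ⇒ S = 4σT⁴/(1−a).
S = 4·5.67×10⁻⁸·(362)⁴/1.00 = 3895 W/m².
Flux falls as S = L/(4πd²), so d = √(L/(4πS)) = √(1.50×10²⁵/(4π·3895)).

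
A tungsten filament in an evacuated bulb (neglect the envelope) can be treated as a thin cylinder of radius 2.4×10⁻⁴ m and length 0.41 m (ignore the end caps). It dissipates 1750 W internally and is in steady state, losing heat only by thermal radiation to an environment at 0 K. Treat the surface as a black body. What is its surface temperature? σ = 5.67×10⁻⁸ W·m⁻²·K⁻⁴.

T ≈ 2660 K

Steady state: internal power = radiated power, P = εσA T⁴.
Radiating area A = 2πrL = 6.183×10⁻⁴ m².
T⁴ = P/(εσA) = 1750/(1.0·5.67×10⁻⁸·6.183×10⁻⁴) = 4.992×10¹³ K⁴.
T = (4.992×10¹³)^(1/4).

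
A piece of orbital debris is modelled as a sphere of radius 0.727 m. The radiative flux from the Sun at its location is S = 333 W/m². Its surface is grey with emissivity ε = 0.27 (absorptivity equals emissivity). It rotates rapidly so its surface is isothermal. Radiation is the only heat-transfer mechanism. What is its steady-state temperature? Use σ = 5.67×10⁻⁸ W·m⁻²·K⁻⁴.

At equilibrium, absorbed power = emitted power.
Absorbing cross-section = πr² = 1.660 m²; emitting surface = 4πr² = 6.642 m² (ratio 4).
εS·A_cross = εσ·A_surf·T⁴  ⇒  T⁴ = S/(4σ)   (ε cancels).
T⁴ = 333/(4·5.67×10⁻⁸) = 1.468×10⁹ K⁴.
T = (1.468×10⁹)^(1/4).

T ≈ 196 K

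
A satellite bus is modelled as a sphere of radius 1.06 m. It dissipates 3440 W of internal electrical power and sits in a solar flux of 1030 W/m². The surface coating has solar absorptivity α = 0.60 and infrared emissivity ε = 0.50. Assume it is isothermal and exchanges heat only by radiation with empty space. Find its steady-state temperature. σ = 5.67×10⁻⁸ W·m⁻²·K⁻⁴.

At steady state, absorbed solar power + internal power = radiated power.
Absorbed: α·S·A_cross = 0.60·1030·3.530 = 2181 W (cross-section πr²).
Total input = 2181 + 3440 = 5621 W.
Radiated: εσ·A_surf·T⁴ with A_surf = 4πr² = 14.12 m².
T⁴ = 5621/(0.50·5.67×10⁻⁸·14.12) = 1.404×10¹⁰ K⁴.

T ≈ 344 K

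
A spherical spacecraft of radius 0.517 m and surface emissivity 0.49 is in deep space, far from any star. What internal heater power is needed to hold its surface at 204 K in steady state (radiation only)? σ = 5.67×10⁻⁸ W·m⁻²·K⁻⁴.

P = εσ·4πr²·T⁴.
4πr² = 3.359 m²; T⁴ = 1.732×10⁹ K⁴.
P = 0.49·5.67×10⁻⁸·3.359·1.732×10⁹.

P ≈ 162 W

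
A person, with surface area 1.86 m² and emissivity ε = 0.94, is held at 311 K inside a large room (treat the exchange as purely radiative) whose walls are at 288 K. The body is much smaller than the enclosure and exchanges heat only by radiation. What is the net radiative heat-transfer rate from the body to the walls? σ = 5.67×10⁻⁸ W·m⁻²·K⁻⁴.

P_net ≈ 245 W

For a small grey body in a large enclosure: P_net = εσA(T_body⁴ − T_wall⁴).
A = 1.86 m²; T_body⁴ − T_wall⁴ = 9.355×10⁹ − 6.880×10⁹ = 2.475×10⁹ K⁴.
|P_net| = 0.94·5.67×10⁻⁸·1.860·2.475×10⁹.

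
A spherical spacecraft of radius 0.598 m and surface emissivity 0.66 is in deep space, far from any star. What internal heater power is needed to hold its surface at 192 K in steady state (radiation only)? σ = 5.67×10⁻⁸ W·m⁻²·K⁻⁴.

P ≈ 229 W

P = εσ·4πr²·T⁴.
4πr² = 4.494 m²; T⁴ = 1.359×10⁹ K⁴.
P = 0.66·5.67×10⁻⁸·4.494·1.359×10⁹.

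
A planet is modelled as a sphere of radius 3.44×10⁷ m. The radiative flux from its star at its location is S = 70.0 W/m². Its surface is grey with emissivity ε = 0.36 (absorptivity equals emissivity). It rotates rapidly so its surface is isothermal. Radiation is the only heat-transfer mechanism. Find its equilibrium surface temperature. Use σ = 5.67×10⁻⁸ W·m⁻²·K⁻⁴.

At equilibrium, absorbed power = emitted power.
Absorbing cross-section = πr² = 3.718×10¹⁵ m²; emitting surface = 4πr² = 1.487×10¹⁶ m² (ratio 4).
εS·A_cross = εσ·A_surf·T⁴  ⇒  T⁴ = S/(4σ)   (ε cancels).
T⁴ = 70.0/(4·5.67×10⁻⁸) = 3.086×10⁸ K⁴.
T = (3.086×10⁸)^(1/4).

T ≈ 133 K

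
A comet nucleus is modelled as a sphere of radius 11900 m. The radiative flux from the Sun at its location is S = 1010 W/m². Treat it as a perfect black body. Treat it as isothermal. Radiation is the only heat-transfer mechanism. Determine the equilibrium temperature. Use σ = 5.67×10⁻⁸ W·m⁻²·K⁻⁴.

At equilibrium, absorbed power = emitted power.
Absorbing cross-section = πr² = 4.449×10⁸ m²; emitting surface = 4πr² = 1.780×10⁹ m² (ratio 4).
S·A_cross = εσ·A_surf·T⁴  ⇒  T⁴ = S/(4σ).
T⁴ = 1.00·1010/(4·5.67×10⁻⁸) = 4.453×10⁹ K⁴.
T = (4.453×10⁹)^(1/4).

T ≈ 258 K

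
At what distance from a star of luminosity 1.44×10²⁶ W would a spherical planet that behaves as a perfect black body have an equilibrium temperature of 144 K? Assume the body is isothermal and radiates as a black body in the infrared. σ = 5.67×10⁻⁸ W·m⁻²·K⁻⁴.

d ≈ 3.43×10¹¹ m

For an isothermal black-emitting sphere, (1−a)S·πr² = σ·4πr²·T⁴ ⇒ S = 4σT⁴/(1−a).
S = 4·5.67×10⁻⁸·(144)⁴/1.00 = 97.52 W/m².
Flux falls as S = L/(4πd²), so d = √(L/(4πS)) = √(1.44×10²⁶/(4π·97.52)).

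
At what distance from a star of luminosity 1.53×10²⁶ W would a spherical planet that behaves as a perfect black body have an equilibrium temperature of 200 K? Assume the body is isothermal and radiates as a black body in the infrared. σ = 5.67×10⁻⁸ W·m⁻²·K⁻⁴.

For an isothermal black-emitting sphere, (1−a)S·πr² = σ·4πr²·T⁴ ⇒ S = 4σT⁴/(1−a).
S = 4·5.67×10⁻⁸·(200)⁴/1.00 = 362.9 W/m².
Flux falls as S = L/(4πd²), so d = √(L/(4πS)) = √(1.53×10²⁶/(4π·362.9)).

d ≈ 1.83×10¹¹ m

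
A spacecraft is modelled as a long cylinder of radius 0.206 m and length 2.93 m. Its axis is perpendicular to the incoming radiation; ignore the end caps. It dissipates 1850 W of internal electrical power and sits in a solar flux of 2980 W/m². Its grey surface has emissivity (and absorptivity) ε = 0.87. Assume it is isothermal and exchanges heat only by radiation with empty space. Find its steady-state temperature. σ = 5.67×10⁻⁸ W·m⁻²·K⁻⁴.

T ≈ 404 K

At steady state, absorbed solar power + internal power = radiated power.
Absorbed: α·S·A_cross = 0.87·2980·1.207 = 3130 W (cross-section 2rL).
Total input = 3130 + 1850 = 4980 W.
Radiated: εσ·A_surf·T⁴ with A_surf = 2πrL = 3.792 m².
T⁴ = 4980/(0.87·5.67×10⁻⁸·3.792) = 2.662×10¹⁰ K⁴.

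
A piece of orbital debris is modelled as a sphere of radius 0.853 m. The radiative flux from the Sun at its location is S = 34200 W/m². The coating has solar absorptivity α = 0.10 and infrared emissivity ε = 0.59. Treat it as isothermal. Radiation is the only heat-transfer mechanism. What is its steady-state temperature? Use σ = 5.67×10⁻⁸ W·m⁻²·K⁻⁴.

At equilibrium, absorbed power = emitted power.
Absorbing cross-section = πr² = 2.286 m²; emitting surface = 4πr² = 9.143 m² (ratio 4).
αS·A_cross = εσ·A_surf·T⁴  ⇒  T⁴ = αS/(ε·4σ).
T⁴ = 0.100·34200/(0.59·4·5.67×10⁻⁸) = 2.556×10¹⁰ K⁴.
T = (2.556×10¹⁰)^(1/4).

T ≈ 400 K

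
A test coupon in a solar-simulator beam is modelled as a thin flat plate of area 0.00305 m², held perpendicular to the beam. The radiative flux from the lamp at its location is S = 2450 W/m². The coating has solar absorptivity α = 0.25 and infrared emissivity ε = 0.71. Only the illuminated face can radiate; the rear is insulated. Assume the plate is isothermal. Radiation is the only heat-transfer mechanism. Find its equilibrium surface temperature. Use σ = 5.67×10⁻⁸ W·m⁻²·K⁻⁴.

T ≈ 351 K

At equilibrium, absorbed power = emitted power.
Absorbing cross-section = A = 0.003050 m²; emitting surface = A = 0.003050 m² (ratio 1).
αS·A_cross = εσ·A_surf·T⁴  ⇒  T⁴ = αS/(ε·1σ).
T⁴ = 0.250·2450/(0.71·1·5.67×10⁻⁸) = 1.521×10¹⁰ K⁴.
T = (1.521×10¹⁰)^(1/4).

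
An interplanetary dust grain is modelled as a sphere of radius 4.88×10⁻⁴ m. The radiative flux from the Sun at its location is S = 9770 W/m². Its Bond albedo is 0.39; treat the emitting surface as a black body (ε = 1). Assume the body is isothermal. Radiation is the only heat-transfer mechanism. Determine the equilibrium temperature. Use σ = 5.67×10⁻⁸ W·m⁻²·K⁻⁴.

At equilibrium, absorbed power = emitted power.
Absorbing cross-section = πr² = 7.482×10⁻⁷ m²; emitting surface = 4πr² = 2.993×10⁻⁶ m² (ratio 4).
(1−a)S·A_cross = εσ·A_surf·T⁴  ⇒  T⁴ = (1−a)S/(4σ).
T⁴ = 0.610·9770/(4·5.67×10⁻⁸) = 2.628×10¹⁰ K⁴.
T = (2.628×10¹⁰)^(1/4).

T ≈ 403 K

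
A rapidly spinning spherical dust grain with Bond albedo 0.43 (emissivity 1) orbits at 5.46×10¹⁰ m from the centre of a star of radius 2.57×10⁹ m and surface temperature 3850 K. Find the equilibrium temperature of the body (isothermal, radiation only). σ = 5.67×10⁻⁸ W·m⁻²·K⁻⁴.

T ≈ 513 K

The star's surface emits σT_*⁴; at distance d the flux is S = σT_*⁴(R_*/d)².
S = 5.67×10⁻⁸·(3850)⁴·(2.57×10⁹/5.46×10¹⁰)² = 27600 W/m².
For an isothermal sphere T⁴ = (1−a)S/(4σ) = 6.936×10¹⁰ K⁴.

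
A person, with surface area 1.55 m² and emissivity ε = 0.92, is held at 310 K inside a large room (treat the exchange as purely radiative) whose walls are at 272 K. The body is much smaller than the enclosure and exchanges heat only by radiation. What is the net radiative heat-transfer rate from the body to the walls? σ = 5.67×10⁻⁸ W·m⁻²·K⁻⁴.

For a small grey body in a large enclosure: P_net = εσA(T_body⁴ − T_wall⁴).
A = 1.55 m²; T_body⁴ − T_wall⁴ = 9.235×10⁹ − 5.474×10⁹ = 3.762×10⁹ K⁴.
|P_net| = 0.92·5.67×10⁻⁸·1.550·3.762×10⁹.

P_net ≈ 304 W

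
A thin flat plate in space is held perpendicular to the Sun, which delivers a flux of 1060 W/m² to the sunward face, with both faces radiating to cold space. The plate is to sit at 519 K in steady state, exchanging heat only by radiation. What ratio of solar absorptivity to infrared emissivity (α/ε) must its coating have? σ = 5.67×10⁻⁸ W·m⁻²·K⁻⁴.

Balance: αS·A = εσ·2A·T⁴ ⇒ α/ε = 2σT⁴/S.
α/ε = 2·5.67×10⁻⁸·(519)⁴/1060 = 2·5.67×10⁻⁸·7.256×10¹⁰/1060.

α/ε ≈ 7.76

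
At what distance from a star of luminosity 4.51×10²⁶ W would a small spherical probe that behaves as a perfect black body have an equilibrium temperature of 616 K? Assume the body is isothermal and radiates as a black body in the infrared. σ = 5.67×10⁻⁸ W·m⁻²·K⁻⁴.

For an isothermal black-emitting sphere, (1−a)S·πr² = σ·4πr²·T⁴ ⇒ S = 4σT⁴/(1−a).
S = 4·5.67×10⁻⁸·(616)⁴/1.00 = 32660 W/m².
Flux falls as S = L/(4πd²), so d = √(L/(4πS)) = √(4.51×10²⁶/(4π·32660)).

d ≈ 3.32×10¹⁰ m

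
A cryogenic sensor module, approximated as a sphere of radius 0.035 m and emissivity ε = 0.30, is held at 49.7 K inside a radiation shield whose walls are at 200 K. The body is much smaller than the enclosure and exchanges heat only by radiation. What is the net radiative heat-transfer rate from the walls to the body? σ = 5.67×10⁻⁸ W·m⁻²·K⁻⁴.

P_net ≈ 0.417 W

For a small grey body in a large enclosure: P_net = εσA(T_body⁴ − T_wall⁴).
A = 4πr² = 0.01539 m²; T_body⁴ − T_wall⁴ = 6.101×10⁶ − 1.600×10⁹ = -1.594×10⁹ K⁴.
|P_net| = 0.30·5.67×10⁻⁸·0.01539·1.594×10⁹.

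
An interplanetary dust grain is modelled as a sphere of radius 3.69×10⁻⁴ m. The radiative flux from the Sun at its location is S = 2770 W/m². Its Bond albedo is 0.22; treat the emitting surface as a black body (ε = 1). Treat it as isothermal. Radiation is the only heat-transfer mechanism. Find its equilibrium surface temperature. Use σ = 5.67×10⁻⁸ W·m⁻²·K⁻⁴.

At equilibrium, absorbed power = emitted power.
Absorbing cross-section = πr² = 4.278×10⁻⁷ m²; emitting surface = 4πr² = 1.711×10⁻⁶ m² (ratio 4).
(1−a)S·A_cross = εσ·A_surf·T⁴  ⇒  T⁴ = (1−a)S/(4σ).
T⁴ = 0.780·2770/(4·5.67×10⁻⁸) = 9.526×10⁹ K⁴.
T = (9.526×10⁹)^(1/4).

T ≈ 312 K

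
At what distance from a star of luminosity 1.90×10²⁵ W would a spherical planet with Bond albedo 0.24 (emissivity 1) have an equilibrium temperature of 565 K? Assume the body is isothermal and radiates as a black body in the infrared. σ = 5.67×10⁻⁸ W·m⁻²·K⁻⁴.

d ≈ 7.05×10⁹ m

For an isothermal black-emitting sphere, (1−a)S·πr² = σ·4πr²·T⁴ ⇒ S = 4σT⁴/(1−a).
S = 4·5.67×10⁻⁸·(565)⁴/0.760 = 30410 W/m².
Flux falls as S = L/(4πd²), so d = √(L/(4πS)) = √(1.90×10²⁵/(4π·30410)).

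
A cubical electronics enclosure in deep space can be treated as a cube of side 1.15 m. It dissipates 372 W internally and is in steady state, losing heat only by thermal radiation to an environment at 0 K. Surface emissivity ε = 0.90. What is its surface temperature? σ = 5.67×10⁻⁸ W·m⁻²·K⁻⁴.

T ≈ 174 K

Steady state: internal power = radiated power, P = εσA T⁴.
Radiating area A = 6L² = 7.935 m².
T⁴ = P/(εσA) = 372/(0.90·5.67×10⁻⁸·7.935) = 9.187×10⁸ K⁴.
T = (9.187×10⁸)^(1/4).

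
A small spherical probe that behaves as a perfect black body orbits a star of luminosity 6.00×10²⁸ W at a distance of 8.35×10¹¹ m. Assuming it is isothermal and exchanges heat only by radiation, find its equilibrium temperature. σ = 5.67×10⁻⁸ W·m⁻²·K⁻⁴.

T ≈ 417 K

First find the stellar flux at distance d: S = L/(4πd²) = 6.00×10²⁸/(4π·(8.35×10¹¹)²) = 6848 W/m².
For an isothermal sphere, absorbed (1−a)S·πr² = emitted σ·4πr²·T⁴, so T⁴ = (1−a)S/(4σ).
T⁴ = 1.00·6848/(4·5.67×10⁻⁸) = 3.019×10¹⁰ K⁴.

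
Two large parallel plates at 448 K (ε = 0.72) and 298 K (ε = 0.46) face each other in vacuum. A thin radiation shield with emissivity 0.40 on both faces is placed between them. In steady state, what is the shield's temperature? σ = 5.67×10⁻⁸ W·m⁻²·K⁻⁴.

T_s ≈ 402 K

In steady state the net flux on the hot side equals that on the cold side.
σ(T₁⁴−T_s⁴)/D₁ = σ(T_s⁴−T₂⁴)/D₂, with D₁ = 1/ε₁+1/ε_s−1 = 2.889, D₂ = 1/ε_s+1/ε₂−1 = 3.674.
Solve for T_s⁴: T_s⁴ = (D₂·T₁⁴ + D₁·T₂⁴)/(D₁+D₂) = 2.602×10¹⁰ K⁴.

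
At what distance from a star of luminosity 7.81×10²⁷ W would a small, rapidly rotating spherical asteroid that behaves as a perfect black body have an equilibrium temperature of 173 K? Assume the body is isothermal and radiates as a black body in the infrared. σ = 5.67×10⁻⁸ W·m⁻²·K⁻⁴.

For an isothermal black-emitting sphere, (1−a)S·πr² = σ·4πr²·T⁴ ⇒ S = 4σT⁴/(1−a).
S = 4·5.67×10⁻⁸·(173)⁴/1.00 = 203.2 W/m².
Flux falls as S = L/(4πd²), so d = √(L/(4πS)) = √(7.81×10²⁷/(4π·203.2)).

d ≈ 1.75×10¹² m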